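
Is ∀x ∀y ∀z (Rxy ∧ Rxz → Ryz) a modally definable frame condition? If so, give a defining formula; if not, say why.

This is a Sahlqvist condition; the 5 axiom ◇q → □◇q defines it.
Suppose ◇q→□◇q is valid. Take Rxy, Rxz and set V(q)={y}. Then ◇q at x, so □◇q at x, so ◇q at z, so some w with Rzw has q; w=y, i.e. Rzy. By symmetry of the argument, Ryz.

Yes — defined by ◇q → □◇q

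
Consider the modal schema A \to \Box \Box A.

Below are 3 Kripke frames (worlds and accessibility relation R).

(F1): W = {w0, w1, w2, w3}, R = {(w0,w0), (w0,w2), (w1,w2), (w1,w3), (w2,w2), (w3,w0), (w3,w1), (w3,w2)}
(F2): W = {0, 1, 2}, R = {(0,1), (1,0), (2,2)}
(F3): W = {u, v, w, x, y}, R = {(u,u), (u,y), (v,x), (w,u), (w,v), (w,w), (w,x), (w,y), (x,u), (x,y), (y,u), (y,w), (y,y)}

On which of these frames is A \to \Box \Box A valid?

(F2)

Frame correspondent (Sahlqvist): \forall x \forall z (x R^2 z \to \exists w (x = w \wedge z = w)) — i.e. a generalized confluence (Geach) condition.
(F1): fails — w0R²w2 but w0 ≠ w2.
(F2): condition met.
(F3): fails — uR²w but u ≠ w.
Valid on: (F2).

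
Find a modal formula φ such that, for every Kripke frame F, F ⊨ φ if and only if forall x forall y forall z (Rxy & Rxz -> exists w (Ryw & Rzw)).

◇□r → □◇r

This is convergence; the standard corresponding axiom is .2: ◇□r → □◇r.
Suppose ◇□r→□◇r is valid. Take Rxy, Rxz and set V(r)={w : Ryw}. Then □r at y so ◇□r at x, so □◇r at x, so ◇r at z, giving w with Rzw and Ryw.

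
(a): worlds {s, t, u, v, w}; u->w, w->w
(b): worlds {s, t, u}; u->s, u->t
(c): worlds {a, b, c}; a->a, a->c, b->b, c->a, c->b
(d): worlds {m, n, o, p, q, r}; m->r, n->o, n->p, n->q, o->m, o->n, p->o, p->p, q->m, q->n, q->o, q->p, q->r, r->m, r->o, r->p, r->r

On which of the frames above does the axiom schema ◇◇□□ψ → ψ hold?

(b)

This is the axiom for a generalized confluence (Geach) condition; its first-order frame correspondent is ∀x ∀y (xR²y → ∃w (yR²w ∧ x = w)).
(a): fails — uR²w but no w* with wR²w* and u=w*.
(b): holds.
(c): fails — aR²b but no w with bR²w and a=w.
(d): fails — mR²o but no w with oR²w and m=w.
Valid on: (b).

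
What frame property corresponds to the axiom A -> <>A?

Reflexivity

This schema is equivalent to the T axiom □A → A.
Its frame correspondent is reflexivity — forall x Rxx.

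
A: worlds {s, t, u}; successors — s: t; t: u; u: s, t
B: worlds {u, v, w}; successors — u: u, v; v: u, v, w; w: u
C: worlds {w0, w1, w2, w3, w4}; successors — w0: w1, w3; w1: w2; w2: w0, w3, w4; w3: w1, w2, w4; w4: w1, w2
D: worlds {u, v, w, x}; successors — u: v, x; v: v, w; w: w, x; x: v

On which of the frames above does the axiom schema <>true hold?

A, B, C, D

Frame correspondent (Sahlqvist): forall x exists y Rxy — i.e. seriality.
A: condition met.
B: condition met.
C: condition met.
D: condition met.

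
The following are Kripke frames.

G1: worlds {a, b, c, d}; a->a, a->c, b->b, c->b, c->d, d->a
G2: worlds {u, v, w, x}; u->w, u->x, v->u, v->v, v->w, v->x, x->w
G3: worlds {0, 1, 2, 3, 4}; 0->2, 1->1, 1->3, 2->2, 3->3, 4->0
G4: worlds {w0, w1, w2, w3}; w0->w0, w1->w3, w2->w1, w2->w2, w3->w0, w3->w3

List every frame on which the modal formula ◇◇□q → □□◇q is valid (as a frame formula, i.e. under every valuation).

G3

The schema corresponds to a generalized confluence (Geach) condition: ∀x ∀y ∀z ((xR²y ∧ xR²z) → ∃w (yRw ∧ zRw)).
G1: fails — aR²a, aR²b but no w with aRw and bRw.
G2: fails — uR²w, uR²w but no t with wRt and wRt.
G3: ✓.
G4: fails — w2R²w1, w2R²w2 but no w with w1Rw and w2Rw.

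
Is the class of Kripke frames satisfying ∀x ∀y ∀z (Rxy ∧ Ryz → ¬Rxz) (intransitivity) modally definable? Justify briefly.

No — not modally definable

If a class were modally definable it would be closed under surjective bounded morphisms (Goldblatt–Thomason).
The 7-cycle (worlds s,t,u,v,w,x,y with s→t→u→v→w→x→y→s) is intransitive. Mapping every world to a single reflexive point • is a surjective bounded morphism; the reflexive point is not intransitive (R••∧R•• but R••).
So no modal formula (or set of formulas) defines exactly the intransitive frames.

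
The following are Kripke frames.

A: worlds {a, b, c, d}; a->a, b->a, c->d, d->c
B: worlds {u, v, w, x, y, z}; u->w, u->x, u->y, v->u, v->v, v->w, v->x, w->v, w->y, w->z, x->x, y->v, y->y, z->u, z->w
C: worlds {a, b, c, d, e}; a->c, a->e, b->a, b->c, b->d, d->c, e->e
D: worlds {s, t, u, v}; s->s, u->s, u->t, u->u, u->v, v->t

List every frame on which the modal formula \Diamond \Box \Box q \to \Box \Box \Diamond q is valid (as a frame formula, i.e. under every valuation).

A

The schema corresponds to a generalized confluence (Geach) condition: \forall x \forall y \forall z ((xRy \wedge x R^2 z) \to \exists w (y R^2 w \wedge zRw)).
A: ✓.
B: fails — uRx, uR²y but no t with xR²t and yRt.
C: fails — aRc, aR²e but no w with cR²w and eRw.
D: fails — uRs, uR²t but no w with sR²w and tRw.
Valid on: A.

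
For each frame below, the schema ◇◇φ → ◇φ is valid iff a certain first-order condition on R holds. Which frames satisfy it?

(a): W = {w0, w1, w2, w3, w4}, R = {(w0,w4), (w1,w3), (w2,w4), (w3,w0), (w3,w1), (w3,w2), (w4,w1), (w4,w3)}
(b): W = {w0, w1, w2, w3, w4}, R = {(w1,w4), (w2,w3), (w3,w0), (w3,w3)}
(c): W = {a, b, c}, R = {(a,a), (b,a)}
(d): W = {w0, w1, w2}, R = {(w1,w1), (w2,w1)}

(c), (d)

Frame correspondent (Sahlqvist): ∀x ∀y ∀z (Rxy ∧ Ryz → Rxz) — i.e. transitivity.
(a): fails — Rw0w4 and Rw4w1 but not Rw0w1.
(b): fails — Rw2w3 and Rw3w0 but not Rw2w0.
(c): satisfies the condition.
(d): satisfies the condition.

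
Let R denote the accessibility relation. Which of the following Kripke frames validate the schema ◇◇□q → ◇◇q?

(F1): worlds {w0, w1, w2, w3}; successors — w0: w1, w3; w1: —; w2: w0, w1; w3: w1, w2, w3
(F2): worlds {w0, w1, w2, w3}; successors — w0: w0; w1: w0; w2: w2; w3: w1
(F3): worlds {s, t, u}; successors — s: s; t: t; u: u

(F2), (F3)

This is the axiom for a generalized confluence (Geach) condition; its first-order frame correspondent is ∀x ∀y (xR²y → ∃w (yRw ∧ xR²w)).
(F1): fails — w0R²w1 but no w with w1Rw and w0R²w.
(F2): ✓.
(F3): ✓.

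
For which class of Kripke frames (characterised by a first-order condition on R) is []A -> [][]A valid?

transitivity: forall x forall y forall z (Rxy & Ryz -> Rxz)

This is the 4 axiom.
It corresponds to transitivity: forall x forall y forall z (Rxy & Ryz -> Rxz).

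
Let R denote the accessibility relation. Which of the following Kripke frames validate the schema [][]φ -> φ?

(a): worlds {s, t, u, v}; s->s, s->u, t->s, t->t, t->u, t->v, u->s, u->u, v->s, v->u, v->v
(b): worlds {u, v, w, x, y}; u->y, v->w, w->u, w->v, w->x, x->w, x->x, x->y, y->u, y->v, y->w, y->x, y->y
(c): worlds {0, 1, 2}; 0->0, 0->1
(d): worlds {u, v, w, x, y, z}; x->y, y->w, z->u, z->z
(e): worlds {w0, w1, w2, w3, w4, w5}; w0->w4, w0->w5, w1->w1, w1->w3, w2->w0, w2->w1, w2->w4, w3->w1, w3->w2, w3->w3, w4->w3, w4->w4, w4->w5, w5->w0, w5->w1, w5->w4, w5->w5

(a), (b)

Frame correspondent (Sahlqvist): forall x exists w (x R^2 w & x = w) — i.e. a generalized confluence (Geach) condition.
(a): holds.
(b): holds.
(c): fails — at 1 but no w with 1R²w and 1=w.
(d): fails — at u but no t with uR²t and u=t.
(e): fails — at w2 but no w with w2R²w and w2=w.
Valid on: (a), (b).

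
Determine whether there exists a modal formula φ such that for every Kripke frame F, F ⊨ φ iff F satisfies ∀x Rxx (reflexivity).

Yes, by □p → p

Yes: it is reflexivity, defined by the T schema □p → p.
Suppose □p→p is valid. At any x set V(p)={w : Rxw}. Then □p holds at x, so p holds at x, i.e. Rxx.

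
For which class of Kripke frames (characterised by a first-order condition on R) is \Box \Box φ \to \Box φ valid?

Suppose □□φ→□φ is valid. Take Rxy and set V(φ)={w : xR²w}. Then □□φ at x, so □φ at x, so φ at y, i.e. ∃z(Rxz∧Rzy).
The converse is a direct semantic check.
Frame condition: \forall x \forall y (Rxy \to \exists z (Rxz \wedge Rzy)).

density: \forall x \forall y (Rxy \to \exists z (Rxz \wedge Rzy))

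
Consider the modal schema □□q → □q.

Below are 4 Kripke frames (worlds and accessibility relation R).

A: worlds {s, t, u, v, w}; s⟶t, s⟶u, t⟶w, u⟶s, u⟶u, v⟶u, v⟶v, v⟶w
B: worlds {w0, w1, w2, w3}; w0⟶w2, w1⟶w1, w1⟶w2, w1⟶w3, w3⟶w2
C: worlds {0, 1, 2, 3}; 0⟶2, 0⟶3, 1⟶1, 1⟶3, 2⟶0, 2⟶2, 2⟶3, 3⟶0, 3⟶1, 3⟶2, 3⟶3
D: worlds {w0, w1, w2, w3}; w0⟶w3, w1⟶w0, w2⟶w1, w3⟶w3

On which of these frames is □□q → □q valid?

Frame correspondent (Sahlqvist): ∀x ∀y (Rxy → ∃z (Rxz ∧ Rzy)) — i.e. density.
A: fails — Rtw but no z with Rtz and Rzw.
B: fails — Rw3w2 but no z with Rw3z and Rzw2.
C: satisfies the condition.
D: fails — Rw1w0 but no z with Rw1z and Rzw0.
Valid on: C.

C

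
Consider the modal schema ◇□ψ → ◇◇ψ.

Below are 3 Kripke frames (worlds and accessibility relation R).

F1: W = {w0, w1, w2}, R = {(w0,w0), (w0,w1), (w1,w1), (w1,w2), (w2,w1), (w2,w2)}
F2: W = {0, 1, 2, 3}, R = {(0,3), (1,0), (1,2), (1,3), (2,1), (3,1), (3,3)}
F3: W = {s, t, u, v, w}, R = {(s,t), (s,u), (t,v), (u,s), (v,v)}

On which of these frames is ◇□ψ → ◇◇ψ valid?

F1, F2, F3

Frame correspondent (Sahlqvist): ∀x ∀y (xRy → ∃w (yRw ∧ xR²w)) — i.e. a generalized confluence (Geach) condition.
F1: ✓.
F2: ✓.
F3: ✓.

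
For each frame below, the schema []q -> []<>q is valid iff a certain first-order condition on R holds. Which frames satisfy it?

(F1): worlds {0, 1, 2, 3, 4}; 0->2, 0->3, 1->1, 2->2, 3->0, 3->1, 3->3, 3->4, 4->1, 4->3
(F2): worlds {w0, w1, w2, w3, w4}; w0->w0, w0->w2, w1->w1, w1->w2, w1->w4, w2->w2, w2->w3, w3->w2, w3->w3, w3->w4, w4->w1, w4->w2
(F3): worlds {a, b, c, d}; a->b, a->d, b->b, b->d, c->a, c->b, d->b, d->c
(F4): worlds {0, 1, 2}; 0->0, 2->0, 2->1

(F1), (F2), (F3)

Frame correspondent (Sahlqvist): forall x forall z (xRz -> exists w (xRw & zRw)) — i.e. a generalized confluence (Geach) condition.
(F1): ✓.
(F2): ✓.
(F3): ✓.
(F4): fails — 2R1 but no w with 2Rw and 1Rw.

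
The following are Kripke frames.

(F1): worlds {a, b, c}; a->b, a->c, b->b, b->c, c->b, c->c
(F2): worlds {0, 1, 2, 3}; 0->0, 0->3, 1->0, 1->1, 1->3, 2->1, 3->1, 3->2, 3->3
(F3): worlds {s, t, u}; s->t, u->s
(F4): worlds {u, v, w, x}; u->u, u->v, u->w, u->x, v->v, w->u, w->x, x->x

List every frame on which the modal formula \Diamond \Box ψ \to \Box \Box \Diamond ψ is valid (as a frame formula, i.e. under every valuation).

This is the axiom for a generalized confluence (Geach) condition; its first-order frame correspondent is \forall x \forall y \forall z ((xRy \wedge x R^2 z) \to \exists w (yRw \wedge zRw)).
(F1): holds.
(F2): fails — 0R0, 0R²2 but no w with 0Rw and 2Rw.
(F3): fails — uRs, uR²t but no w with sRw and tRw.
(F4): fails — uRv, uR²w but no t with vRt and wRt.

(F1)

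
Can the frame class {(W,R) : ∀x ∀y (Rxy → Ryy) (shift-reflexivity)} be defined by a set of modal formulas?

Definable; □(□p → p) defines it

This is a Sahlqvist condition; the T□ axiom □(□p → p) defines it.
Suppose □(□p→p) is valid. Take Rxy and set V(p)={w : Ryw}. Then at y, □p holds; since □(□p→p) at x, □p→p at y, so p at y, i.e. Ryy.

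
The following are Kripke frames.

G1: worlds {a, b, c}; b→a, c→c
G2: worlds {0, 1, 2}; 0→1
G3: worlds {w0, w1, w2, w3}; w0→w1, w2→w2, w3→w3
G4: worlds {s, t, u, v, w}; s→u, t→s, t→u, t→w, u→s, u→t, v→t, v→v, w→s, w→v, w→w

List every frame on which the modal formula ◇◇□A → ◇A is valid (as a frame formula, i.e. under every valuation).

G1, G2, G3

This is the axiom for a generalized confluence (Geach) condition; its first-order frame correspondent is ∀x ∀y (xR²y → ∃w (yRw ∧ xRw)).
G1: holds.
G2: holds.
G3: holds.
G4: fails — tR²v but no w* with vRw* and tRw*.
Valid on: G1, G2, G3.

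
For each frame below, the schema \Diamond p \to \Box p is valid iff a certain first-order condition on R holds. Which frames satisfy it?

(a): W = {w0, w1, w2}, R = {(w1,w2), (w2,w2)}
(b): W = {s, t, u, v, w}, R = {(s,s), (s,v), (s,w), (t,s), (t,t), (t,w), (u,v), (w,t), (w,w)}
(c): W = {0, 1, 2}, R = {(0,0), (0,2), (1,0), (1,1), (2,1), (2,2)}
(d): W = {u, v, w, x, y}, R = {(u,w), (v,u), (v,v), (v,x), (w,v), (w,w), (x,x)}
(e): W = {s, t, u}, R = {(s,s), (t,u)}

(a), (e)

This is the axiom for partial functionality; its first-order frame correspondent is \forall x \forall y \forall z (Rxy \wedge Rxz \to y = z).
(a): holds.
(b): fails — s sees both s and v.
(c): fails — 0 sees both 0 and 2.
(d): fails — v sees both u and v.
(e): holds.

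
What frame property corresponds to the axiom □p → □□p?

Suppose □p→□□p is valid. Take Rxy, Ryz and set V(p)={w : Rxw}. Then □p at x, so □□p at x, so □p at y, so p at z, i.e. Rxz.

transitivity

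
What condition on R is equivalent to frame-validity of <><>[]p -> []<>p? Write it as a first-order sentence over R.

forall x forall y forall z ((x R^2 y & xRz) -> exists w (yRw & zRw))

This is a Sahlqvist (Geach-type) schema ◇^2□^1p → □^1◇^1p.
Minimal-valuation argument: fix x; take any y with xR^2y and any z with xR^1z. Set V(p) to the set of worlds R-reachable from y in exactly 1 step. Then □^1p holds at y, so the antecedent holds at x; validity forces ◇^1p at z, giving a w with zR^1w and yR^1w.
First-order correspondent: forall x forall y forall z ((x R^2 y & xRz) -> exists w (yRw & zRw)).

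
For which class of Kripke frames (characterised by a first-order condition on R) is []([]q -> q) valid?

Suppose □(□q→q) is valid. Take Rxy and set V(q)={w : Ryw}. Then at y, □q holds; since □(□q→q) at x, □q→q at y, so q at y, i.e. Ryy.

shift-reflexivity: forall x forall y (Rxy -> Ryy)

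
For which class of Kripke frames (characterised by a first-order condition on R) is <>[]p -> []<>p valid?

convergence

Suppose ◇□p→□◇p is valid. Take Rxy, Rxz and set V(p)={w : Ryw}. Then □p at y so ◇□p at x, so □◇p at x, so ◇p at z, giving w with Rzw and Ryw.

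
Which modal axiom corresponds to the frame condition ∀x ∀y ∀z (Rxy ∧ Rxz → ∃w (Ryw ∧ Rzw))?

◇□p → □◇p

A defining formula is ◇□p → □◇p (the .2 axiom).
Suppose ◇□p→□◇p is valid. Take Rxy, Rxz and set V(p)={w : Ryw}. Then □p at y so ◇□p at x, so □◇p at x, so ◇p at z, giving w with Rzw and Ryw.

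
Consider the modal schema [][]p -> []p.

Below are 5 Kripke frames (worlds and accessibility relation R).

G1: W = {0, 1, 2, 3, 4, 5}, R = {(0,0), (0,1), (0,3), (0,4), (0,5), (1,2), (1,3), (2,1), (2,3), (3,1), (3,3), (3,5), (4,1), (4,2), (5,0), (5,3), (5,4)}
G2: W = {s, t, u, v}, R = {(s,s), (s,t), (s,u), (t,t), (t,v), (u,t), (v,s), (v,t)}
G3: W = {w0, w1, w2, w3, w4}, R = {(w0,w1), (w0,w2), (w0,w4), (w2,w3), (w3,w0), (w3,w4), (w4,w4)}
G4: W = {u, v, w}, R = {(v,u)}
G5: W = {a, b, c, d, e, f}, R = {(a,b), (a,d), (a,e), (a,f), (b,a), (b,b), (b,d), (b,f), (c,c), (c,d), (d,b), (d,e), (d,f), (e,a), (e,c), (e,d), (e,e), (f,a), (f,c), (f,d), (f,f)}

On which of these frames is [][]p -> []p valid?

This is the axiom for density; its first-order frame correspondent is forall x forall y (Rxy -> exists z (Rxz & Rzy)).
G1: fails — R12 but no z with R1z and Rz2.
G2: condition met.
G3: fails — Rw3w0 but no z with Rw3z and Rzw0.
G4: fails — Rvu but no z with Rvz and Rzu.
G5: condition met.
Valid on: G2, G5.

G2, G5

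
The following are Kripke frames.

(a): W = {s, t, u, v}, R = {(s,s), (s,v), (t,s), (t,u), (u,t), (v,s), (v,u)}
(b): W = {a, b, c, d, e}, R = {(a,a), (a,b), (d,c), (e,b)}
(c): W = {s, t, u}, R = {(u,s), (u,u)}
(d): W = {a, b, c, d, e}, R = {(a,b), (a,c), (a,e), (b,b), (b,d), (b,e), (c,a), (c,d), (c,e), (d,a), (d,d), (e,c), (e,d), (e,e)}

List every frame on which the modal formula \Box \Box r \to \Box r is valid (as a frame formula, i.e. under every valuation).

The schema corresponds to density: \forall x \forall y (Rxy \to \exists z (Rxz \wedge Rzy)).
(a): fails — Rut but no z with Ruz and Rzt.
(b): fails — Reb but no z with Rez and Rzb.
(c): satisfies the condition.
(d): satisfies the condition.

(c), (d)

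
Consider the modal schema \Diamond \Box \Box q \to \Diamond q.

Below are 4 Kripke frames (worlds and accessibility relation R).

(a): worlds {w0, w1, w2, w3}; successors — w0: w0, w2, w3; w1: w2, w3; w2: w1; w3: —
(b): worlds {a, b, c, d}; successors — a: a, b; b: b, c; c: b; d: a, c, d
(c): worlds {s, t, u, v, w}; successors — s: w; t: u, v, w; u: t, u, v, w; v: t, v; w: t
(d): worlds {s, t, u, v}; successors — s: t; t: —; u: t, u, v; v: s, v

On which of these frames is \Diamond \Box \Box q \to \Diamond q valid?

Frame correspondent (Sahlqvist): \forall x \forall y (xRy \to \exists w (y R^2 w \wedge xRw)) — i.e. a generalized confluence (Geach) condition.
(a): fails — w0Rw3 but no w with w3R²w and w0Rw.
(b): holds.
(c): holds.
(d): fails — sRt but no w with tR²w and sRw.
Valid on: (b), (c).

(b), (c)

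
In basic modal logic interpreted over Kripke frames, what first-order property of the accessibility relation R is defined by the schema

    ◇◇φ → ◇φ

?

Transitivity

This is a form of the 4 axiom.
Its frame correspondent is transitivity — ∀x ∀y ∀z (Rxy ∧ Ryz → Rxz).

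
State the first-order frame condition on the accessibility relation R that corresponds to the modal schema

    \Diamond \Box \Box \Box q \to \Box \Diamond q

\forall x \forall y \forall z ((xRy \wedge xRz) \to \exists w (y R^3 w \wedge zRw))

This is a Sahlqvist (Geach-type) schema ◇^1□^3q → □^1◇^1q.
Minimal-valuation argument: fix x; take any y with xR^1y and any z with xR^1z. Set V(q) to the set of worlds R-reachable from y in exactly 3 steps. Then □^3q holds at y, so the antecedent holds at x; validity forces ◇^1q at z, giving a w with zR^1w and yR^3w.
First-order correspondent: \forall x \forall y \forall z ((xRy \wedge xRz) \to \exists w (y R^3 w \wedge zRw)).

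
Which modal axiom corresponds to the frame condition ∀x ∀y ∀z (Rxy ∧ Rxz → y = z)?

◇ψ → □ψ

A defining formula is ◇ψ → □ψ (the CD axiom).
Suppose ◇ψ→□ψ is valid. Take Rxy, Rxz and set V(ψ)={y}. Then ◇ψ at x, so □ψ at x, so ψ at z, i.e. z=y.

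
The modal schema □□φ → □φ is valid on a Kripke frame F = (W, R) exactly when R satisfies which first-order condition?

density

This schema is the C4 axiom.
It corresponds to density: ∀x ∀y (Rxy → ∃z (Rxz ∧ Rzy)).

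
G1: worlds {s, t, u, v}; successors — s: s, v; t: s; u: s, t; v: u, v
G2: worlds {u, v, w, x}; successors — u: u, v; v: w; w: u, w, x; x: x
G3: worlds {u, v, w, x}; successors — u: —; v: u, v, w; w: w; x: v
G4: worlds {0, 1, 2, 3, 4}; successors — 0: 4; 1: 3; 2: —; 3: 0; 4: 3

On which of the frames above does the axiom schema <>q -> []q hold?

G4

This is the axiom for partial functionality; its first-order frame correspondent is forall x forall y forall z (Rxy & Rxz -> y = z).
G1: fails — s sees both s and v.
G2: fails — u sees both u and v.
G3: fails — v sees both u and v.
G4: ✓.
Valid on: G4.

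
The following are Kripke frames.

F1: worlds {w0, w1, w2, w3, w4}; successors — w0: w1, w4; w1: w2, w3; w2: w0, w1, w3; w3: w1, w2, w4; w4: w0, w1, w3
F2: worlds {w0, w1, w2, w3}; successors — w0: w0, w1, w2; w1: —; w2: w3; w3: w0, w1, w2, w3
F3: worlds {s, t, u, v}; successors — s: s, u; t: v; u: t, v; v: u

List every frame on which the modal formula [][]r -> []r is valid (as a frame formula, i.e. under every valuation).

Frame correspondent (Sahlqvist): forall x forall y (Rxy -> exists z (Rxz & Rzy)) — i.e. density.
F1: fails — Rw0w4 but no z with Rw0z and Rzw4.
F2: condition met.
F3: fails — Rtv but no z with Rtz and Rzv.

F2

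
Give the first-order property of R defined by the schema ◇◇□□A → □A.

∀x ∀y ∀z ((xR²y ∧ xRz) → ∃w (yR²w ∧ z = w))

This is a Sahlqvist (Geach-type) schema ◇^2□^2A → □^1◇^0A.
Minimal-valuation argument: fix x; take any y with xR^2y and any z with xR^1z. Set V(A) to the set of worlds R-reachable from y in exactly 2 steps. Then □^2A holds at y, so the antecedent holds at x; validity forces ◇^0A at z, giving a w with zR^0w and yR^2w.
First-order correspondent: ∀x ∀y ∀z ((xR²y ∧ xRz) → ∃w (yR²w ∧ z = w)).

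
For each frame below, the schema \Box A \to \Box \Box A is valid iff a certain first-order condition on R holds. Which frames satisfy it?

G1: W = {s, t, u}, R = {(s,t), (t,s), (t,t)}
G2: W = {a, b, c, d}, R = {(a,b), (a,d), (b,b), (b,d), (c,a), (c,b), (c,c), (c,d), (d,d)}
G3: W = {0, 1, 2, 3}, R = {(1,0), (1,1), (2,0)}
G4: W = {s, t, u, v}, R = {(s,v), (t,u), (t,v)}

G2, G3, G4

Frame correspondent (Sahlqvist): \forall x \forall y \forall z (Rxy \wedge Ryz \to Rxz) — i.e. transitivity.
G1: fails — Rst and Rts but not Rss.
G2: ✓.
G3: ✓.
G4: ✓.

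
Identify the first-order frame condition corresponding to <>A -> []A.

Suppose ◇A→□A is valid. Take Rxy, Rxz and set V(A)={y}. Then ◇A at x, so □A at x, so A at z, i.e. z=y.

partial functionality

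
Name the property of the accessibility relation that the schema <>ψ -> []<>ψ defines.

The Euclidean property

This is the 5 axiom.
It corresponds to the Euclidean property: forall x forall y forall z (Rxy & Rxz -> Ryz).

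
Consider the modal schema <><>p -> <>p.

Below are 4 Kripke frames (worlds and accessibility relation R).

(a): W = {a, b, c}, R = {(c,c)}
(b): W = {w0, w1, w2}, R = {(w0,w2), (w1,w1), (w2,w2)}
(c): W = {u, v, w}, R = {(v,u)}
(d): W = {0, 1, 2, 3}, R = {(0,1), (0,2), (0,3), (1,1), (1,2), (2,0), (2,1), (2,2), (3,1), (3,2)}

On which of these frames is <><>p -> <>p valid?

(a), (b), (c)

The schema corresponds to transitivity: forall x forall y forall z (Rxy & Ryz -> Rxz).
(a): holds.
(b): holds.
(c): holds.
(d): fails — R32 and R20 but not R30.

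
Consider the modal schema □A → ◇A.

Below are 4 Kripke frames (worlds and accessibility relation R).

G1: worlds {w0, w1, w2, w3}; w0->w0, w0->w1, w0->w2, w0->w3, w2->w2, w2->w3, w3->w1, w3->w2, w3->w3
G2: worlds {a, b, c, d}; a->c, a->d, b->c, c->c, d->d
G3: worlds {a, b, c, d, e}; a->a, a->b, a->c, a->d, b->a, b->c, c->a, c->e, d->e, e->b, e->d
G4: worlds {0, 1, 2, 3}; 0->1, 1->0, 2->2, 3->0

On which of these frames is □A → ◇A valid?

The schema corresponds to seriality: ∀x ∃y Rxy.
G1: fails — world w1 has no successor.
G2: satisfies the condition.
G3: satisfies the condition.
G4: satisfies the condition.

G2, G3, G4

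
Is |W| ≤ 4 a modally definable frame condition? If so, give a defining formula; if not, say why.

Not modally definable

Modal frame validity is preserved under disjoint unions.
Any modal formula valid on each of 5 disjoint one-world frames is valid on their disjoint union (validity is preserved under disjoint unions). Each one-world frame has |W|=1≤4, but the union has |W|=5.
So no modal formula (or set of formulas) defines exactly the |W|≤4 frames.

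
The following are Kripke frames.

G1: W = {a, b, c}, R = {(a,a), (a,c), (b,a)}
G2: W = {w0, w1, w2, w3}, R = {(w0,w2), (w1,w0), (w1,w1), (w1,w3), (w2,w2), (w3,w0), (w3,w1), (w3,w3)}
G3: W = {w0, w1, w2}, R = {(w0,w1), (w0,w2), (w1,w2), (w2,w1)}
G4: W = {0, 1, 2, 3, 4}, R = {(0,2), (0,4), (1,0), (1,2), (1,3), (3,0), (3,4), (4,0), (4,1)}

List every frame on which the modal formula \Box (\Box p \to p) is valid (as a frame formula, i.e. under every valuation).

Frame correspondent (Sahlqvist): \forall x \forall y (Rxy \to Ryy) — i.e. shift-reflexivity.
G1: fails — Rac but not Rcc.
G2: fails — Rw1w0 but not Rw0w0.
G3: fails — Rw1w2 but not Rw2w2.
G4: fails — R10 but not R00.
Valid on no frame.

none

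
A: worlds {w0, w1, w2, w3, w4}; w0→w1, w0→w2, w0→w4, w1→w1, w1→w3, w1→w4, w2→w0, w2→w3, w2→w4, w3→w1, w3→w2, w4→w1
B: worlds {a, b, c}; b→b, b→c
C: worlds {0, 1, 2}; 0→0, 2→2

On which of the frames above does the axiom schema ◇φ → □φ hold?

Frame correspondent (Sahlqvist): ∀x ∀y ∀z (Rxy ∧ Rxz → y = z) — i.e. partial functionality.
A: fails — w0 sees both w1 and w2.
B: fails — b sees both b and c.
C: condition met.
Valid on: C.

C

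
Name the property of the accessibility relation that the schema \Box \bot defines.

□⊥ is valid iff no world has any successor (otherwise □⊥ fails at any world with one).
Conversely, any frame satisfying \forall x \forall y \neg Rxy validates the schema.
So the correspondent is emptiness of R.

emptiness of R: \forall x \forall y \neg Rxy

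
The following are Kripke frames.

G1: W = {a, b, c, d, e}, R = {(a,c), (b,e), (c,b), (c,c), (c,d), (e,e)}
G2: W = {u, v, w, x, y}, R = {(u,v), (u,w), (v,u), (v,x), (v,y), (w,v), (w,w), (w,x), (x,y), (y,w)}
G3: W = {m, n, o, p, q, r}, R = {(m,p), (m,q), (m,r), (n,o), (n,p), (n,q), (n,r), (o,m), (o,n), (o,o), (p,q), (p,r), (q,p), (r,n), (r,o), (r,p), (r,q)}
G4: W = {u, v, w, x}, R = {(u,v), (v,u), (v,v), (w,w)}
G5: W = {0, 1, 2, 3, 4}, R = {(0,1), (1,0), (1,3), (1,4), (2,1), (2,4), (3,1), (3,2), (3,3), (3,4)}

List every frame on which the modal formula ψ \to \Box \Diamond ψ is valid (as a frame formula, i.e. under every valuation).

G4

Frame correspondent (Sahlqvist): \forall x \forall y (Rxy \to Ryx) — i.e. symmetry.
G1: fails — Rcd but not Rdc.
G2: fails — Ruw but not Rwu.
G3: fails — Rom but not Rmo.
G4: satisfies the condition.
G5: fails — R34 but not R43.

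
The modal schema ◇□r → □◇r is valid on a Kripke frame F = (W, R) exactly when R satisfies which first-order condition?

convergence: ∀x ∀y ∀z (Rxy ∧ Rxz → ∃w (Ryw ∧ Rzw))

Suppose ◇□r→□◇r is valid. Take Rxy, Rxz and set V(r)={w : Ryw}. Then □r at y so ◇□r at x, so □◇r at x, so ◇r at z, giving w with Rzw and Ryw.
Conversely, on a frame with convergence the schema holds at every world under every valuation.
So the correspondent is convergence.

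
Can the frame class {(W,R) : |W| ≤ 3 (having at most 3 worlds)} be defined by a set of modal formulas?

No

Any modally definable frame class is closed under disjoint unions.
Any modal formula valid on each of 4 disjoint one-world frames is valid on their disjoint union (validity is preserved under disjoint unions). Each one-world frame has |W|=1≤3, but the union has |W|=4.
Hence having at most 3 worlds is not modally definable.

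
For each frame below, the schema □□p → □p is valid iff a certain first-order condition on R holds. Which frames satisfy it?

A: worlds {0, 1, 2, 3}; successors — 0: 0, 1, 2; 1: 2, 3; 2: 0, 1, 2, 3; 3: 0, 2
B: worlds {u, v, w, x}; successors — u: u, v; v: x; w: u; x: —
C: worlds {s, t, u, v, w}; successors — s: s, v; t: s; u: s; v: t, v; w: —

Frame correspondent (Sahlqvist): ∀x ∀y (Rxy → ∃z (Rxz ∧ Rzy)) — i.e. density.
A: satisfies the condition.
B: fails — Rvx but no z with Rvz and Rzx.
C: satisfies the condition.
Valid on: A, C.

A, C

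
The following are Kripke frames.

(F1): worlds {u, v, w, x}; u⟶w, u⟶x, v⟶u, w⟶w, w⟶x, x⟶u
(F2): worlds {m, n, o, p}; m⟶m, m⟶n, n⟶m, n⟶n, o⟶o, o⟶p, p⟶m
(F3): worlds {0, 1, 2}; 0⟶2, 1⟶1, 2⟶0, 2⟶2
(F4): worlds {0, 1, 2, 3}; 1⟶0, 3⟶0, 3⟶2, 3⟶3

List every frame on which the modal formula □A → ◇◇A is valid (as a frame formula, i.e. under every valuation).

Frame correspondent (Sahlqvist): ∀x ∃w (xRw ∧ xR²w) — i.e. a generalized confluence (Geach) condition.
(F1): fails — at v but no t with vRt and vR²t.
(F2): holds.
(F3): holds.
(F4): fails — at 0 but no w with 0Rw and 0R²w.

(F2), (F3)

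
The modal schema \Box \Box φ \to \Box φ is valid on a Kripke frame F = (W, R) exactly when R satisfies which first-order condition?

Suppose □□φ→□φ is valid. Take Rxy and set V(φ)={w : xR²w}. Then □□φ at x, so □φ at x, so φ at y, i.e. ∃z(Rxz∧Rzy).

density: \forall x \forall y (Rxy \to \exists z (Rxz \wedge Rzy))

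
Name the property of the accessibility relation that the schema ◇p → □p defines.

This is the CD axiom.
Its frame correspondent is partial functionality — ∀x ∀y ∀z (Rxy ∧ Rxz → y = z).

partial functionality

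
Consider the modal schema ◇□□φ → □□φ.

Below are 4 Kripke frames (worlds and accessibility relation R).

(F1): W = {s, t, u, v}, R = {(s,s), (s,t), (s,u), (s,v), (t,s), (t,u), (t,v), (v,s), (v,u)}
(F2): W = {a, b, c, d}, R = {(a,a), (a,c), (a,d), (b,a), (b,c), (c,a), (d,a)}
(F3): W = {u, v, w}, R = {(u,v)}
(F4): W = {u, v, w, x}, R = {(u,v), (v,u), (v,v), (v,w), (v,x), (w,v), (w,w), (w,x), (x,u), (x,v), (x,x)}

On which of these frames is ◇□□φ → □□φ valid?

(F2), (F3), (F4)

The schema corresponds to a generalized confluence (Geach) condition: ∀x ∀y ∀z ((xRy ∧ xR²z) → ∃w (yR²w ∧ z = w)).
(F1): fails — sRu, sR²s but no w with uR²w and s=w.
(F2): condition met.
(F3): condition met.
(F4): condition met.
Valid on: (F2), (F3), (F4).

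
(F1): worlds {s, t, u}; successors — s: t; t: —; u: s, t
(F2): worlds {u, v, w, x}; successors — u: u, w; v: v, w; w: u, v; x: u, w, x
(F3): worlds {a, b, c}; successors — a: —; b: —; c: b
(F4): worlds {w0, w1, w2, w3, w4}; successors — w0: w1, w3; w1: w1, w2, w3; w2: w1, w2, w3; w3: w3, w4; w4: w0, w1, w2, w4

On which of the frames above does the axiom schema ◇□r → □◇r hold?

The schema corresponds to convergence: ∀x ∀y ∀z (Rxy ∧ Rxz → ∃w (Ryw ∧ Rzw)).
(F1): fails — Rst and Rst but t and t have no common successor.
(F2): condition met.
(F3): fails — Rcb and Rcb but b and b have no common successor.
(F4): condition met.
Valid on: (F2), (F4).

(F2), (F4)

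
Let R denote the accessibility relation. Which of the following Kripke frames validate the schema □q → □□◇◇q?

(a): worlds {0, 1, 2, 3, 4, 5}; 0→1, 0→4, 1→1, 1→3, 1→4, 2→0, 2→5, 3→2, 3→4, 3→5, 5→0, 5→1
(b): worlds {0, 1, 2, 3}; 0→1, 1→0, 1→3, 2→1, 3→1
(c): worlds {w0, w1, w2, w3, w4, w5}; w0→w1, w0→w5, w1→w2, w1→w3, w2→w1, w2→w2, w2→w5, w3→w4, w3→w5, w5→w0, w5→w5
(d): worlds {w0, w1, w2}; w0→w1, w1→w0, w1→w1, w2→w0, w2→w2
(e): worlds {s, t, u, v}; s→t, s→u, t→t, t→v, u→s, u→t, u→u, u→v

This is the axiom for a generalized confluence (Geach) condition; its first-order frame correspondent is ∀x ∀z (xR²z → ∃w (xRw ∧ zR²w)).
(a): fails — 0R²4 but no w with 0Rw and 4R²w.
(b): fails — 0R²0 but no w with 0Rw and 0R²w.
(c): fails — w1R²w4 but no w with w1Rw and w4R²w.
(d): ✓.
(e): fails — sR²v but no w with sRw and vR²w.

(d)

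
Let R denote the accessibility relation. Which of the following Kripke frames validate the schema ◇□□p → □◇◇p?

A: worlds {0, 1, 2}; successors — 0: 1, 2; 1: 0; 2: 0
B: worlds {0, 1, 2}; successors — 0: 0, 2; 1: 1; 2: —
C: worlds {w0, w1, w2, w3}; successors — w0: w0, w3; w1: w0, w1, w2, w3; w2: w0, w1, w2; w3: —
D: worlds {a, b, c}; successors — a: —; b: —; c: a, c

A

This is the axiom for a generalized confluence (Geach) condition; its first-order frame correspondent is ∀x ∀y ∀z ((xRy ∧ xRz) → ∃w (yR²w ∧ zR²w)).
A: holds.
B: fails — 0R0, 0R2 but no w with 0R²w and 2R²w.
C: fails — w0Rw0, w0Rw3 but no w with w0R²w and w3R²w.
D: fails — cRa, cRa but no w with aR²w and aR²w.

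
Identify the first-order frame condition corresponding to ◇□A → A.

Symmetry

Replacing A by ¬A and contraposing gives the equivalent schema A → □◇A.
Suppose A→□◇A is valid. Take Rxy and set V(A)={x}. Then A at x, so □◇A at x, so ◇A at y, so some z with Ryz has A; z=x, i.e. Ryx.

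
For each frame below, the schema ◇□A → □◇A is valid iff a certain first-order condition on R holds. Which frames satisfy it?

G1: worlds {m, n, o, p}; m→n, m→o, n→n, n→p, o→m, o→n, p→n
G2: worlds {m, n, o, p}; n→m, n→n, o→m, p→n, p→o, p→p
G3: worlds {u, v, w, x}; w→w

G1, G3

This is the axiom for convergence; its first-order frame correspondent is ∀x ∀y ∀z (Rxy ∧ Rxz → ∃w (Ryw ∧ Rzw)).
G1: condition met.
G2: fails — Rnn and Rnm but n and m have no common successor.
G3: condition met.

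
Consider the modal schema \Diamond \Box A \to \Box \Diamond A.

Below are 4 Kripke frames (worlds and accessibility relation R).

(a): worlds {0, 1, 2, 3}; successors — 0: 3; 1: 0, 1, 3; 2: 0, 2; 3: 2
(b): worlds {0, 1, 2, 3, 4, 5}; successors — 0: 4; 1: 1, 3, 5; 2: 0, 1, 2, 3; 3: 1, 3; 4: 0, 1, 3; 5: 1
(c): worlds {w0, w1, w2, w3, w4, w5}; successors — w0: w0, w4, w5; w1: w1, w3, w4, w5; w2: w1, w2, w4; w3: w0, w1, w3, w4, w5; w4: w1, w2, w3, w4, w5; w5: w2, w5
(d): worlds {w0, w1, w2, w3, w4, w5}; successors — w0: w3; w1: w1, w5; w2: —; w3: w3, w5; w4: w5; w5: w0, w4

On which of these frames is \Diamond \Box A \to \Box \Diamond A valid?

(c)

Frame correspondent (Sahlqvist): \forall x \forall y \forall z (Rxy \wedge Rxz \to \exists w (Ryw \wedge Rzw)) — i.e. convergence.
(a): fails — R10 and R13 but 0 and 3 have no common successor.
(b): fails — R23 and R20 but 3 and 0 have no common successor.
(c): ✓.
(d): fails — Rw1w5 and Rw1w1 but w5 and w1 have no common successor.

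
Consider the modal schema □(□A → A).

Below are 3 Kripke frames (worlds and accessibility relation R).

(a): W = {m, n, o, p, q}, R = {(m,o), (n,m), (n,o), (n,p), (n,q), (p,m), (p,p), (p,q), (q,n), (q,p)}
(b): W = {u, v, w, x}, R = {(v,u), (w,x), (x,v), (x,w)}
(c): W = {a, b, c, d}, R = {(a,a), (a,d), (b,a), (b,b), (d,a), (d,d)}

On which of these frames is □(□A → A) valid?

The schema corresponds to shift-reflexivity: ∀x ∀y (Rxy → Ryy).
(a): fails — Rpm but not Rmm.
(b): fails — Rxw but not Rww.
(c): satisfies the condition.
Valid on: (c).

(c)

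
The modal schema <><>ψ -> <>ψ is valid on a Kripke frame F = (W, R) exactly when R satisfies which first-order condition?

Transitivity

This is frame-equivalent to □ψ → □□ψ (substitute ¬ψ for ψ and contrapose).
Suppose □ψ→□□ψ is valid. Take Rxy, Ryz and set V(ψ)={w : Rxw}. Then □ψ at x, so □□ψ at x, so □ψ at y, so ψ at z, i.e. Rxz.
Conversely, on a frame with transitivity the schema holds at every world under every valuation.
Frame condition: forall x forall y forall z (Rxy & Ryz -> Rxz).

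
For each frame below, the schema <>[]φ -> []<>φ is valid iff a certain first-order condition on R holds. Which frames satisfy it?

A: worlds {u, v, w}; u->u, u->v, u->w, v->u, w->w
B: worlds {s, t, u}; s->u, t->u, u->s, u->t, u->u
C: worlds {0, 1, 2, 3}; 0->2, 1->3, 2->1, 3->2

Frame correspondent (Sahlqvist): forall x forall y forall z (Rxy & Rxz -> exists w (Ryw & Rzw)) — i.e. convergence.
A: fails — Ruv and Ruw but v and w have no common successor.
B: ✓.
C: ✓.
Valid on: B, C.

B, C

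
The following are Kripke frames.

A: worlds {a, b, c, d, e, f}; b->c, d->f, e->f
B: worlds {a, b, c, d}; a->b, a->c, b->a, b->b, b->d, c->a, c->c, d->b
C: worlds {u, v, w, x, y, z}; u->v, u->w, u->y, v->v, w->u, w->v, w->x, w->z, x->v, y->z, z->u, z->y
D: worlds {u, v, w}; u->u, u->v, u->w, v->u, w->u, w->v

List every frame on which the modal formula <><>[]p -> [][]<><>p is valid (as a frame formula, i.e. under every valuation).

A, B, D

This is the axiom for a generalized confluence (Geach) condition; its first-order frame correspondent is forall x forall y forall z ((x R^2 y & x R^2 z) -> exists w (yRw & z R^2 w)).
A: satisfies the condition.
B: satisfies the condition.
C: fails — uR²z, uR²v but no t with zRt and vR²t.
D: satisfies the condition.
Valid on: A, B, D.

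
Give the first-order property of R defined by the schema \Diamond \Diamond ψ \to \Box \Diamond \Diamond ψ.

\forall x \forall y \forall z ((x R^2 y \wedge xRz) \to \exists w (y = w \wedge z R^2 w))

This is a Sahlqvist (Geach-type) schema ◇^2□^0ψ → □^1◇^2ψ.
Minimal-valuation argument: fix x; take any y with xR^2y and any z with xR^1z. Set V(ψ) to the set of worlds R-reachable from y in exactly 0 steps. Then □^0ψ holds at y, so the antecedent holds at x; validity forces ◇^2ψ at z, giving a w with zR^2w and yR^0w.
First-order correspondent: \forall x \forall y \forall z ((x R^2 y \wedge xRz) \to \exists w (y = w \wedge z R^2 w)).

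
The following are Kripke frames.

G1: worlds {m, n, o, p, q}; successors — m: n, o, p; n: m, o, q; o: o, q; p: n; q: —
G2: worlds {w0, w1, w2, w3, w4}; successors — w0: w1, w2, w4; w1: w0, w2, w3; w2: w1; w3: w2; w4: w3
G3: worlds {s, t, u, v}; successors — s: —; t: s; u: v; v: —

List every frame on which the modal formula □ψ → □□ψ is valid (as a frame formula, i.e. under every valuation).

G3

The schema corresponds to transitivity: ∀x ∀y ∀z (Rxy ∧ Ryz → Rxz).
G1: fails — Rpn and Rno but not Rpo.
G2: fails — Rw1w2 and Rw2w1 but not Rw1w1.
G3: holds.
Valid on: G3.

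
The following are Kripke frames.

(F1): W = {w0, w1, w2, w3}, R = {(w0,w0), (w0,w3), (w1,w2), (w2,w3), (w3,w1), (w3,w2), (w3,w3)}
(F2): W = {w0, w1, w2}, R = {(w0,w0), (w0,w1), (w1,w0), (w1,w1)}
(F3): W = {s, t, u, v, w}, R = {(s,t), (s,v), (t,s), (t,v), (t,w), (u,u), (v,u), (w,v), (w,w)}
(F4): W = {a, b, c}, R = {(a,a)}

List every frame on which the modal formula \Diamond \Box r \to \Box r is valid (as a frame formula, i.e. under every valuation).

This is the axiom for a generalized confluence (Geach) condition; its first-order frame correspondent is \forall x \forall y \forall z ((xRy \wedge xRz) \to \exists w (yRw \wedge z = w)).
(F1): fails — w0Rw3, w0Rw0 but no w with w3Rw and w0=w.
(F2): holds.
(F3): fails — sRt, sRt but no w* with tRw* and t=w*.
(F4): holds.
Valid on: (F2), (F4).

(F2), (F4)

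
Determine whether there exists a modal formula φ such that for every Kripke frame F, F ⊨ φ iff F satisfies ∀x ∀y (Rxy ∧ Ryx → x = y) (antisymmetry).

Modal frame validity is preserved under surjective bounded morphisms.
The 6-cycle (worlds w0,w1,w2,w3,w4,w5 with w0→w1→w2→w3→w4→w5→w0) is antisymmetric. Sending even-indexed worlds to • and odd-indexed worlds to ∘ is a surjective bounded morphism onto the two-world frame with •↔∘, which is not antisymmetric.
So no modal formula (or set of formulas) defines exactly the antisymmetric frames.

Not modally definable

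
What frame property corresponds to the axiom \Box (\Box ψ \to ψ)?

Shift-reflexivity

Suppose □(□ψ→ψ) is valid. Take Rxy and set V(ψ)={w : Ryw}. Then at y, □ψ holds; since □(□ψ→ψ) at x, □ψ→ψ at y, so ψ at y, i.e. Ryy.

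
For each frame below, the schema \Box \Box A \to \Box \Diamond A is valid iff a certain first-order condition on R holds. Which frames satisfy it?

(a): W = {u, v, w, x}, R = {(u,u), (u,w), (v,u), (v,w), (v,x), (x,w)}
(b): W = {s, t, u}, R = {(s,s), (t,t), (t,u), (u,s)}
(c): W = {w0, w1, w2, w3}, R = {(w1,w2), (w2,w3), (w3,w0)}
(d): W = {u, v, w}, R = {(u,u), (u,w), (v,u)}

(b)

Frame correspondent (Sahlqvist): \forall x \forall z (xRz \to \exists w (x R^2 w \wedge zRw)) — i.e. a generalized confluence (Geach) condition.
(a): fails — uRw but no t with uR²t and wRt.
(b): condition met.
(c): fails — w3Rw0 but no w with w3R²w and w0Rw.
(d): fails — uRw but no t with uR²t and wRt.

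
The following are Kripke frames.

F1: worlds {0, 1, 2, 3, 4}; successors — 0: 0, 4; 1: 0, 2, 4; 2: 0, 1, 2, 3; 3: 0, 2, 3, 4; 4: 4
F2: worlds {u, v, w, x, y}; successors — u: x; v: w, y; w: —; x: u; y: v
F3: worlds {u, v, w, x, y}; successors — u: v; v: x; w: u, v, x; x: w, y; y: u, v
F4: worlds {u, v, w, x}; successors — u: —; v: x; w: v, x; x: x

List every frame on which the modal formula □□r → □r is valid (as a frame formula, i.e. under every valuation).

This is the axiom for density; its first-order frame correspondent is ∀x ∀y (Rxy → ∃z (Rxz ∧ Rzy)).
F1: ✓.
F2: fails — Rvw but no z with Rvz and Rzw.
F3: fails — Ruv but no z with Ruz and Rzv.
F4: fails — Rwv but no z with Rwz and Rzv.
Valid on: F1.

F1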